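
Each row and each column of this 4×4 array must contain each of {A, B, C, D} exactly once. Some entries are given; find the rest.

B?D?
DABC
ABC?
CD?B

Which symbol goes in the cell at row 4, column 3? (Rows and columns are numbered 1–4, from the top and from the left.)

A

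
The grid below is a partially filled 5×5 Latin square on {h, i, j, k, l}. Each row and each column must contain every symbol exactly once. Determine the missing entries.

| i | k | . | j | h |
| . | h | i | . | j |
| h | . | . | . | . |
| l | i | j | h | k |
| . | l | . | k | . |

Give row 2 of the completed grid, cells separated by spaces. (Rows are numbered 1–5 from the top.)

k h i l j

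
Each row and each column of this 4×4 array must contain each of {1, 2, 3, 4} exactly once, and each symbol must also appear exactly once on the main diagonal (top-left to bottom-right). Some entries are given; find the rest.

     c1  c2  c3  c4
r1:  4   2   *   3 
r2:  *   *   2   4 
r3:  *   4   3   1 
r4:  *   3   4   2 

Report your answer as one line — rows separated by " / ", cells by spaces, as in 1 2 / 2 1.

(r1,c3) = 1
(r2,c2) = 1
(r3,c1) = 2
(r4,c1) = 1
(r2,c1) = 3

4 2 1 3 / 3 1 2 4 / 2 4 3 1 / 1 3 4 2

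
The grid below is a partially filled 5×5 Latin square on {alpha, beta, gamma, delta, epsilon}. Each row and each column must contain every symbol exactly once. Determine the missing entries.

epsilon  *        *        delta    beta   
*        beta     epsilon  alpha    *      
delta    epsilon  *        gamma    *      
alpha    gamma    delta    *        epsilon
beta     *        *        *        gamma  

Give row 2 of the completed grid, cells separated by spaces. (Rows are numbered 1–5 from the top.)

gamma beta epsilon alpha delta

(r1,c2) = alpha
(r1,c3) = gamma
(r2,c1) = gamma
(r2,c5) = delta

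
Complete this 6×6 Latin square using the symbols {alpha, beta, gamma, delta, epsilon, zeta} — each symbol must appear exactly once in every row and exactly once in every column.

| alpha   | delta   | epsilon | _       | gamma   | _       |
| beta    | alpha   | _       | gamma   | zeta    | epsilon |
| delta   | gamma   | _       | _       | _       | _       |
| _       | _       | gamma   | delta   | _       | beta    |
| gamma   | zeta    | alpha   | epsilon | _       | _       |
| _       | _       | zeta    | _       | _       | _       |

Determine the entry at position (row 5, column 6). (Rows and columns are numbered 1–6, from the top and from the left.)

delta

(r1,c6) = zeta
(r2,c3) = delta
(r3,c3) = beta
(r3,c6) = alpha
(r4,c2) = epsilon
(r4,c5) = alpha
(r5,c6) = delta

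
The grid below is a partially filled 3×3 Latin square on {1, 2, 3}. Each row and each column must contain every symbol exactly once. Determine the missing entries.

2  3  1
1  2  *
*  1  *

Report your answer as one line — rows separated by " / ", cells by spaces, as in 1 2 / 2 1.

2 3 1 / 1 2 3 / 3 1 2

Cell (r2,c3): row 2 has {1,2}; column 3 has {1} → 3.
Cell (r3,c1): row 3 has {1}; column 1 has {1,2} → 3.
Cell (r3,c3): row 3 has {1,3}; column 3 has {1,3} → 2.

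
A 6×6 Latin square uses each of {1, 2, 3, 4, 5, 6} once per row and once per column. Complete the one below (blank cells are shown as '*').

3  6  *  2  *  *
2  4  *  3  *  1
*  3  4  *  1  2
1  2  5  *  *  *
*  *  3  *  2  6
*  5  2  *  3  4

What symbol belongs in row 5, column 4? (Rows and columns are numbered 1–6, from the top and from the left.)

5

(r1,c3) = 1
(r1,c6) = 5
(r2,c3) = 6
(r2,c5) = 5
(r4,c6) = 3
(r5,c2) = 1
(r6,c1) = 6
(r6,c4) = 1
(r1,c5) = 4
(r3,c1) = 5
(r3,c4) = 6
(r4,c4) = 4
(r4,c5) = 6
(r5,c1) = 4
(r5,c4) = 5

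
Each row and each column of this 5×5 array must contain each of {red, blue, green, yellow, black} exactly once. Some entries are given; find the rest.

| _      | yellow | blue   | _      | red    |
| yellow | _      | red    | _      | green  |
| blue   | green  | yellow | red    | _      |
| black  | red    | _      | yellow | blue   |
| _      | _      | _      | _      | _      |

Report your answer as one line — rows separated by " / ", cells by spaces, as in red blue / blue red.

green yellow blue black red / yellow black red blue green / blue green yellow red black / black red green yellow blue / red blue black green yellow

row 1 has {red,blue,yellow}; column 1 has {blue,yellow,black} — only green is left for (r1,c1).
row 1 has {red,blue,green,yellow}; column 4 has {red,yellow} — only black is left for (r1,c4).
row 2 has {red,green,yellow}; column 4 has {red,yellow,black} — only blue is left for (r2,c4).
row 3 has {red,blue,green,yellow}; column 5 has {red,blue,green} — only black is left for (r3,c5).
row 4 has {red,blue,yellow,black}; column 3 has {red,blue,yellow} — only green is left for (r4,c3).
row 5 is empty so far; column 1 has {blue,green,yellow,black} — only red is left for (r5,c1).
row 5 has {red}; column 3 has {red,blue,green,yellow} — only black is left for (r5,c3).
row 5 has {red,black}; column 4 has {red,blue,yellow,black} — only green is left for (r5,c4).
row 5 has {red,green,black}; column 5 has {red,blue,green,black} — only yellow is left for (r5,c5).
row 2 has {red,blue,green,yellow}; column 2 has {red,green,yellow} — only black is left for (r2,c2).
row 5 has {red,green,yellow,black}; column 2 has {red,green,yellow,black} — only blue is left for (r5,c2).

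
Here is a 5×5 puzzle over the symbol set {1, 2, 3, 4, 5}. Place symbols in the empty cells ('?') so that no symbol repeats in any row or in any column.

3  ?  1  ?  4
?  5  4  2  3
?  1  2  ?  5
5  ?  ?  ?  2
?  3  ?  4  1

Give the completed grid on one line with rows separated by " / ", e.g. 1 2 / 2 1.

(r1,c2): row 1 has {1,3,4}; column 2 has {1,3,5}, so it must be 2.
(r1,c4): row 1 has {1,2,3,4}; column 4 has {2,4}, so it must be 5.
(r2,c1): row 2 has {2,3,4,5}; column 1 has {3,5}, so it must be 1.
(r3,c1): row 3 has {1,2,5}; column 1 has {1,3,5}, so it must be 4.
(r3,c4): row 3 has {1,2,4,5}; column 4 has {2,4,5}, so it must be 3.
(r4,c2): row 4 has {2,5}; column 2 has {1,2,3,5}, so it must be 4.
(r4,c3): row 4 has {2,4,5}; column 3 has {1,2,4}, so it must be 3.
(r4,c4): row 4 has {2,3,4,5}; column 4 has {2,3,4,5}, so it must be 1.
(r5,c1): row 5 has {1,3,4}; column 1 has {1,3,4,5}, so it must be 2.
(r5,c3): row 5 has {1,2,3,4}; column 3 has {1,2,3,4}, so it must be 5.

3 2 1 5 4 / 1 5 4 2 3 / 4 1 2 3 5 / 5 4 3 1 2 / 2 3 5 4 1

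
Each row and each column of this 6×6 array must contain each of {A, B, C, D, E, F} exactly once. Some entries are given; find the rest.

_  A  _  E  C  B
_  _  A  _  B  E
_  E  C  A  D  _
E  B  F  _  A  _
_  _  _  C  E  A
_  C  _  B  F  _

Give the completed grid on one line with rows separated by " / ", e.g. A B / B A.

(r1,c3): row 1 has {A,B,C,E}; column 3 has {A,C,F}, so it must be D.
(r3,c6): row 3 has {A,C,D,E}; column 6 has {A,B,E}, so it must be F.
(r4,c4): row 4 has {A,B,E,F}; column 4 has {A,B,C,E}, so it must be D.
(r4,c6): row 4 has {A,B,D,E,F}; column 6 has {A,B,E,F}, so it must be C.
(r5,c3): row 5 has {A,C,E}; column 3 has {A,C,D,F}, so it must be B.
(r6,c3): row 6 has {B,C,F}; column 3 has {A,B,C,D,F}, so it must be E.
(r6,c6): row 6 has {B,C,E,F}; column 6 has {A,B,C,E,F}, so it must be D.
(r1,c1): row 1 has {A,B,C,D,E}; column 1 has {E}, so it must be F.
(r2,c4): row 2 has {A,B,E}; column 4 has {A,B,C,D,E}, so it must be F.
(r3,c1): row 3 has {A,C,D,E,F}; column 1 has {E,F}, so it must be B.
(r5,c1): row 5 has {A,B,C,E}; column 1 has {B,E,F}, so it must be D.
(r5,c2): row 5 has {A,B,C,D,E}; column 2 has {A,B,C,E}, so it must be F.
(r6,c1): row 6 has {B,C,D,E,F}; column 1 has {B,D,E,F}, so it must be A.
(r2,c1): row 2 has {A,B,E,F}; column 1 has {A,B,D,E,F}, so it must be C.
(r2,c2): row 2 has {A,B,C,E,F}; column 2 has {A,B,C,E,F}, so it must be D.

F A D E C B / C D A F B E / B E C A D F / E B F D A C / D F B C E A / A C E B F D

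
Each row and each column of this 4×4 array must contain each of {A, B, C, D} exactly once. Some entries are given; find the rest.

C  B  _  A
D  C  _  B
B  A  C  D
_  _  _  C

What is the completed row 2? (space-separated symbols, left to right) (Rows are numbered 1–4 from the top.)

D C A B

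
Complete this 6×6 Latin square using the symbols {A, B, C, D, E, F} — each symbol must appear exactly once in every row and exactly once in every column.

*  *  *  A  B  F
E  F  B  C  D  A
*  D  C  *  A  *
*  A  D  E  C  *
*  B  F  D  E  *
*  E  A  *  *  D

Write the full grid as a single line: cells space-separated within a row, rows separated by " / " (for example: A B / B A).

D C E A B F / E F B C D A / B D C F A E / F A D E C B / A B F D E C / C E A B F D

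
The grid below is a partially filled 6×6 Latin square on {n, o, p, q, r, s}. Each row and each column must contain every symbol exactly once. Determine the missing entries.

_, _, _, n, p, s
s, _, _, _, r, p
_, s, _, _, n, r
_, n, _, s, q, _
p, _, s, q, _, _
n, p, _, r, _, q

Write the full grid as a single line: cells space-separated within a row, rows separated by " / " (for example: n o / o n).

q o r n p s / s q n o r p / o s q p n r / r n p s q o / p r s q o n / n p o r s q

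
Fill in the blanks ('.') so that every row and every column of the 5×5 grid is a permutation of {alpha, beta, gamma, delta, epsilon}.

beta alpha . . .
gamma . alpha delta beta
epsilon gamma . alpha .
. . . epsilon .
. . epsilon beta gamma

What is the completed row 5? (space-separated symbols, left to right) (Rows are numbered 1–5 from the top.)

alpha delta epsilon beta gamma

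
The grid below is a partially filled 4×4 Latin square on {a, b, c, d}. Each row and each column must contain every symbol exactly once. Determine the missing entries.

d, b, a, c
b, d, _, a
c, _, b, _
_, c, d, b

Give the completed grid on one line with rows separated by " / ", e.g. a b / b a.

row 2 has {a,b,d}; column 3 has {a,b,d} — only c is left for (r2,c3).
row 3 has {b,c}; column 2 has {b,c,d} — only a is left for (r3,c2).
row 3 has {a,b,c}; column 4 has {a,b,c} — only d is left for (r3,c4).
row 4 has {b,c,d}; column 1 has {b,c,d} — only a is left for (r4,c1).

d b a c / b d c a / c a b d / a c d b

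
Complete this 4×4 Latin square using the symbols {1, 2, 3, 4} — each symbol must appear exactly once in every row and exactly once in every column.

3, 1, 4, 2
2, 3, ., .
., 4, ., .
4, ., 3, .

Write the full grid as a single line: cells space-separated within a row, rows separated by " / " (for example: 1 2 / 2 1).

3 1 4 2 / 2 3 1 4 / 1 4 2 3 / 4 2 3 1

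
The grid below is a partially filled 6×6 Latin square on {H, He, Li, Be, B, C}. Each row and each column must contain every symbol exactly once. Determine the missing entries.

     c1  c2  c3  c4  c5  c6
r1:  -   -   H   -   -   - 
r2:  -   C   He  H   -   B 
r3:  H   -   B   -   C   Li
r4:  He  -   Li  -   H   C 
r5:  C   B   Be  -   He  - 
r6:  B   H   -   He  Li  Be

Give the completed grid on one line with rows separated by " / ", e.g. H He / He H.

Be Li H C B He / Li C He H Be B / H He B Be C Li / He Be Li B H C / C B Be Li He H / B H C He Li Be

Cell (r1,c6): row 1 has {H}; column 6 has {Li,Be,B,C} → He.
Cell (r2,c5): row 2 has {H,He,B,C}; column 5 has {H,He,Li,C} → Be.
Cell (r3,c4): row 3 has {H,Li,B,C}; column 4 has {H,He} → Be.
Cell (r4,c2): row 4 has {H,He,Li,C}; column 2 has {H,B,C} → Be.
Cell (r4,c4): row 4 has {H,He,Li,Be,C}; column 4 has {H,He,Be} → B.
Cell (r5,c4): row 5 has {He,Be,B,C}; column 4 has {H,He,Be,B} → Li.
Cell (r5,c6): row 5 has {He,Li,Be,B,C}; column 6 has {He,Li,Be,B,C} → H.
Cell (r6,c3): row 6 has {H,He,Li,Be,B}; column 3 has {H,He,Li,Be,B} → C.
Cell (r1,c2): row 1 has {H,He}; column 2 has {H,Be,B,C} → Li.
Cell (r1,c4): row 1 has {H,He,Li}; column 4 has {H,He,Li,Be,B} → C.
Cell (r1,c5): row 1 has {H,He,Li,C}; column 5 has {H,He,Li,Be,C} → B.
Cell (r2,c1): row 2 has {H,He,Be,B,C}; column 1 has {H,He,B,C} → Li.
Cell (r3,c2): row 3 has {H,Li,Be,B,C}; column 2 has {H,Li,Be,B,C} → He.
Cell (r1,c1): row 1 has {H,He,Li,B,C}; column 1 has {H,He,Li,B,C} → Be.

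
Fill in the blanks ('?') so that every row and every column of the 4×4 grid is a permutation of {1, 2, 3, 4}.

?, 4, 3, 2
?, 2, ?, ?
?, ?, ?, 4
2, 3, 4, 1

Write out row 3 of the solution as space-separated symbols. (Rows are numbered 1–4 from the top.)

3 1 2 4

(r1,c1) = 1
(r2,c3) = 1
(r2,c4) = 3
(r3,c1) = 3
(r3,c2) = 1
(r3,c3) = 2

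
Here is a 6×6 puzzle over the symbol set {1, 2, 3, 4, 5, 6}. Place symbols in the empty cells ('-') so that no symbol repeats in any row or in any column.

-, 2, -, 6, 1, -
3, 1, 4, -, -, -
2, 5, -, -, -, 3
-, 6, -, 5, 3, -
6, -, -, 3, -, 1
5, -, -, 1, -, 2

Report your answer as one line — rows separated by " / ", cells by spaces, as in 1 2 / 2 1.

4 2 3 6 1 5 / 3 1 4 2 5 6 / 2 5 1 4 6 3 / 1 6 2 5 3 4 / 6 4 5 3 2 1 / 5 3 6 1 4 2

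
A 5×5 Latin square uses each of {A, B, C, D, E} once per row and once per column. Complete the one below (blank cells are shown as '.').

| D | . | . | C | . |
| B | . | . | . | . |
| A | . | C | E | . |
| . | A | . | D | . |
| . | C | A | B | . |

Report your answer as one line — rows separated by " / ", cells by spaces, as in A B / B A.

D B E C A / B E D A C / A D C E B / C A B D E / E C A B D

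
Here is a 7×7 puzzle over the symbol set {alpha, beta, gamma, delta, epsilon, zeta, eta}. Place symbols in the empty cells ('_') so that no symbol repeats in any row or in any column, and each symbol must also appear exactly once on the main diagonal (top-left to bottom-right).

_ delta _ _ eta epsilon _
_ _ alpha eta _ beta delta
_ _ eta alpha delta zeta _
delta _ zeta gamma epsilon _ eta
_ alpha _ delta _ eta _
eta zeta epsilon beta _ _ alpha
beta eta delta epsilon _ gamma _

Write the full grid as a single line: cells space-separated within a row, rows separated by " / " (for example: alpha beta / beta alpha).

row 1 has {delta,epsilon,eta}; column 4 has {alpha,beta,gamma,delta,epsilon,eta} — only zeta is left for (r1,c4).
row 2 has {alpha,beta,delta,eta}; column 2 has {alpha,delta,zeta,eta}; the diagonal has {gamma,eta} — only epsilon is left for (r2,c2).
row 4 has {gamma,delta,epsilon,zeta,eta}; column 2 has {alpha,delta,epsilon,zeta,eta} — only beta is left for (r4,c2).
row 4 has {beta,gamma,delta,epsilon,zeta,eta}; column 6 has {beta,gamma,epsilon,zeta,eta} — only alpha is left for (r4,c6).
row 6 has {alpha,beta,epsilon,zeta,eta}; column 5 has {delta,epsilon,eta} — only gamma is left for (r6,c5).
row 6 has {alpha,beta,gamma,epsilon,zeta,eta}; column 6 has {alpha,beta,gamma,epsilon,zeta,eta}; the diagonal has {gamma,epsilon,eta} — only delta is left for (r6,c6).
row 7 has {beta,gamma,delta,epsilon,eta}; column 7 has {alpha,delta,eta}; the diagonal has {gamma,delta,epsilon,eta} — only zeta is left for (r7,c7).
row 1 has {delta,epsilon,zeta,eta}; column 1 has {beta,delta,eta}; the diagonal has {gamma,delta,epsilon,zeta,eta} — only alpha is left for (r1,c1).
row 2 has {alpha,beta,delta,epsilon,eta}; column 5 has {gamma,delta,epsilon,eta} — only zeta is left for (r2,c5).
row 3 has {alpha,delta,zeta,eta}; column 2 has {alpha,beta,delta,epsilon,zeta,eta} — only gamma is left for (r3,c2).
row 5 has {alpha,delta,eta}; column 5 has {gamma,delta,epsilon,zeta,eta}; the diagonal has {alpha,gamma,delta,epsilon,zeta,eta} — only beta is left for (r5,c5).
row 7 has {beta,gamma,delta,epsilon,zeta,eta}; column 5 has {beta,gamma,delta,epsilon,zeta,eta} — only alpha is left for (r7,c5).
row 2 has {alpha,beta,delta,epsilon,zeta,eta}; column 1 has {alpha,beta,delta,eta} — only gamma is left for (r2,c1).
row 3 has {alpha,gamma,delta,zeta,eta}; column 1 has {alpha,beta,gamma,delta,eta} — only epsilon is left for (r3,c1).
row 3 has {alpha,gamma,delta,epsilon,zeta,eta}; column 7 has {alpha,delta,zeta,eta} — only beta is left for (r3,c7).
row 5 has {alpha,beta,delta,eta}; column 1 has {alpha,beta,gamma,delta,epsilon,eta} — only zeta is left for (r5,c1).
row 5 has {alpha,beta,delta,zeta,eta}; column 3 has {alpha,delta,epsilon,zeta,eta} — only gamma is left for (r5,c3).
row 5 has {alpha,beta,gamma,delta,zeta,eta}; column 7 has {alpha,beta,delta,zeta,eta} — only epsilon is left for (r5,c7).
row 1 has {alpha,delta,epsilon,zeta,eta}; column 3 has {alpha,gamma,delta,epsilon,zeta,eta} — only beta is left for (r1,c3).
row 1 has {alpha,beta,delta,epsilon,zeta,eta}; column 7 has {alpha,beta,delta,epsilon,zeta,eta} — only gamma is left for (r1,c7).

alpha delta beta zeta eta epsilon gamma / gamma epsilon alpha eta zeta beta delta / epsilon gamma eta alpha delta zeta beta / delta beta zeta gamma epsilon alpha eta / zeta alpha gamma delta beta eta epsilon / eta zeta epsilon beta gamma delta alpha / beta eta delta epsilon alpha gamma zeta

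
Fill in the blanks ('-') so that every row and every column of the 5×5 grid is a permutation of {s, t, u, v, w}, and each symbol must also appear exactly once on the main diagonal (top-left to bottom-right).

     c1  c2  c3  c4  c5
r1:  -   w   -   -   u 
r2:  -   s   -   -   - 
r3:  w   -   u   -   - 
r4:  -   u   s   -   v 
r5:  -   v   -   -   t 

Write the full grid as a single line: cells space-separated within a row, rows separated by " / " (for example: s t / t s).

v w t s u / u s v t w / w t u v s / t u s w v / s v w u t

Cell (r1,c1): row 1 has {u,w}; column 1 has {w}; the diagonal has {s,t,u} → v.
Cell (r1,c3): row 1 has {u,v,w}; column 3 has {s,u} → t.
Cell (r1,c4): row 1 has {t,u,v,w}; column 4 is empty so far → s.
Cell (r2,c5): row 2 has {s}; column 5 has {t,u,v} → w.
Cell (r3,c2): row 3 has {u,w}; column 2 has {s,u,v,w} → t.
Cell (r3,c4): row 3 has {t,u,w}; column 4 has {s} → v.
Cell (r3,c5): row 3 has {t,u,v,w}; column 5 has {t,u,v,w} → s.
Cell (r4,c1): row 4 has {s,u,v}; column 1 has {v,w} → t.
Cell (r4,c4): row 4 has {s,t,u,v}; column 4 has {s,v}; the diagonal has {s,t,u,v} → w.
Cell (r5,c3): row 5 has {t,v}; column 3 has {s,t,u} → w.
Cell (r5,c4): row 5 has {t,v,w}; column 4 has {s,v,w} → u.
Cell (r2,c1): row 2 has {s,w}; column 1 has {t,v,w} → u.
Cell (r2,c3): row 2 has {s,u,w}; column 3 has {s,t,u,w} → v.
Cell (r2,c4): row 2 has {s,u,v,w}; column 4 has {s,u,v,w} → t.
Cell (r5,c1): row 5 has {t,u,v,w}; column 1 has {t,u,v,w} → s.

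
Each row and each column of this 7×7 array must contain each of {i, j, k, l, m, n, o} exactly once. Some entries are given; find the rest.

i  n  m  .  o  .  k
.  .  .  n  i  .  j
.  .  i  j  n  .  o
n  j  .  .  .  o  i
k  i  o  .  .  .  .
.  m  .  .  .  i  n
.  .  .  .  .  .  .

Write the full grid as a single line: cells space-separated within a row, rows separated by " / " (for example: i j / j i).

i n m l o j k / o l k n i m j / m k i j n l o / n j l k m o i / k i o m j n l / l m j o k i n / j o n i l k m

(r1,c4) = l
(r1,c6) = j
(r5,c4) = m
(r5,c7) = l
(r7,c7) = m
(r4,c4) = k
(r5,c5) = j
(r5,c6) = n
(r6,c4) = o
(r7,c4) = i
(r4,c3) = l
(r4,c5) = m
(r2,c3) = k
(r6,c3) = j
(r7,c3) = n
(r6,c1) = l
(r6,c5) = k
(r7,c5) = l
(r7,c6) = k
(r3,c1) = m
(r3,c6) = l
(r7,c2) = o
(r2,c1) = o
(r2,c2) = l
(r2,c6) = m
(r3,c2) = k
(r7,c1) = j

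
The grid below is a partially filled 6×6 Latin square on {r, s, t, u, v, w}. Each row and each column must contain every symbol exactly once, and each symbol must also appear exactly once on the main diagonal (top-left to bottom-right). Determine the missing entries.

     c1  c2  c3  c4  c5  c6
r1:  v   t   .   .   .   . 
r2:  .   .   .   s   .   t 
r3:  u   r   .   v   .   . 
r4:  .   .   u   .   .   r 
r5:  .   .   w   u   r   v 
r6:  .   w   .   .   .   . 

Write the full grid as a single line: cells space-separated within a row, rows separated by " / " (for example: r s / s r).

v t s r w u / w u r s v t / u r t v s w / s v u w t r / t s w u r v / r w v t u s

row 2 has {s,t}; column 2 has {r,t,w}; the diagonal has {r,v} — only u is left for (r2,c2).
row 5 has {r,u,v,w}; column 2 has {r,t,u,w} — only s is left for (r5,c2).
row 6 has {w}; column 6 has {r,t,v}; the diagonal has {r,u,v} — only s is left for (r6,c6).
row 3 has {r,u,v}; column 3 has {u,w}; the diagonal has {r,s,u,v} — only t is left for (r3,c3).
row 3 has {r,t,u,v}; column 6 has {r,s,t,v} — only w is left for (r3,c6).
row 4 has {r,u}; column 2 has {r,s,t,u,w} — only v is left for (r4,c2).
row 4 has {r,u,v}; column 4 has {s,u,v}; the diagonal has {r,s,t,u,v} — only w is left for (r4,c4).
row 5 has {r,s,u,v,w}; column 1 has {u,v} — only t is left for (r5,c1).
row 6 has {s,w}; column 1 has {t,u,v} — only r is left for (r6,c1).
row 6 has {r,s,w}; column 3 has {t,u,w} — only v is left for (r6,c3).
row 6 has {r,s,v,w}; column 4 has {s,u,v,w} — only t is left for (r6,c4).
row 6 has {r,s,t,v,w}; column 5 has {r} — only u is left for (r6,c5).
row 1 has {t,v}; column 4 has {s,t,u,v,w} — only r is left for (r1,c4).
row 1 has {r,t,v}; column 6 has {r,s,t,v,w} — only u is left for (r1,c6).
row 2 has {s,t,u}; column 1 has {r,t,u,v} — only w is left for (r2,c1).
row 2 has {s,t,u,w}; column 3 has {t,u,v,w} — only r is left for (r2,c3).
row 2 has {r,s,t,u,w}; column 5 has {r,u} — only v is left for (r2,c5).
row 3 has {r,t,u,v,w}; column 5 has {r,u,v} — only s is left for (r3,c5).
row 4 has {r,u,v,w}; column 1 has {r,t,u,v,w} — only s is left for (r4,c1).
row 4 has {r,s,u,v,w}; column 5 has {r,s,u,v} — only t is left for (r4,c5).
row 1 has {r,t,u,v}; column 3 has {r,t,u,v,w} — only s is left for (r1,c3).
row 1 has {r,s,t,u,v}; column 5 has {r,s,t,u,v} — only w is left for (r1,c5).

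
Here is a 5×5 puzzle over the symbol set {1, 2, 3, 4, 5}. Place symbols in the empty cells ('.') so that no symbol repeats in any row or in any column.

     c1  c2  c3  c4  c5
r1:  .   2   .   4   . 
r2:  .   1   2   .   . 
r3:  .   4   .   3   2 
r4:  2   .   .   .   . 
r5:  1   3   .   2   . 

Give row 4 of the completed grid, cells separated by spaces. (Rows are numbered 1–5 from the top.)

(r2,c4) = 5
(r3,c1) = 5
(r3,c3) = 1
(r4,c2) = 5
(r4,c4) = 1
(r1,c1) = 3
(r1,c3) = 5
(r1,c5) = 1
(r2,c1) = 4
(r2,c5) = 3
(r4,c5) = 4
(r5,c3) = 4
(r5,c5) = 5
(r4,c3) = 3

2 5 3 1 4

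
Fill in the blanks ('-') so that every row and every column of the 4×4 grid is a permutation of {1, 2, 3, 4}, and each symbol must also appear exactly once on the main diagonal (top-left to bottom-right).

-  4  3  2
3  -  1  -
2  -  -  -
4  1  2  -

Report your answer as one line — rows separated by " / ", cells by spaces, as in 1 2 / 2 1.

1 4 3 2 / 3 2 1 4 / 2 3 4 1 / 4 1 2 3

(r1,c1) = 1
(r2,c2) = 2
(r2,c4) = 4
(r3,c2) = 3
(r3,c3) = 4
(r3,c4) = 1
(r4,c4) = 3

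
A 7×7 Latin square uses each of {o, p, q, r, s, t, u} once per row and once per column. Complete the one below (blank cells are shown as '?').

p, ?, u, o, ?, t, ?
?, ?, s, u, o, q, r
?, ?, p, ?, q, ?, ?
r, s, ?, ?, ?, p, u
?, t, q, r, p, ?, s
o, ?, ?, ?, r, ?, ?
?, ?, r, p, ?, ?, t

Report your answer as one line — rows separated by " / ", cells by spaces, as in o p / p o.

row 1 has {o,p,t,u}; column 5 has {o,p,q,r} — only s is left for (r1,c5).
row 1 has {o,p,s,t,u}; column 7 has {r,s,t,u} — only q is left for (r1,c7).
row 2 has {o,q,r,s,u}; column 1 has {o,p,r} — only t is left for (r2,c1).
row 2 has {o,q,r,s,t,u}; column 2 has {s,t} — only p is left for (r2,c2).
row 3 has {p,q}; column 7 has {q,r,s,t,u} — only o is left for (r3,c7).
row 4 has {p,r,s,u}; column 5 has {o,p,q,r,s} — only t is left for (r4,c5).
row 5 has {p,q,r,s,t}; column 1 has {o,p,r,t} — only u is left for (r5,c1).
row 5 has {p,q,r,s,t,u}; column 6 has {p,q,t} — only o is left for (r5,c6).
row 6 has {o,r}; column 3 has {p,q,r,s,u} — only t is left for (r6,c3).
row 6 has {o,r,t}; column 7 has {o,q,r,s,t,u} — only p is left for (r6,c7).
row 7 has {p,r,t}; column 5 has {o,p,q,r,s,t} — only u is left for (r7,c5).
row 7 has {p,r,t,u}; column 6 has {o,p,q,t} — only s is left for (r7,c6).
row 1 has {o,p,q,s,t,u}; column 2 has {p,s,t} — only r is left for (r1,c2).
row 3 has {o,p,q}; column 1 has {o,p,r,t,u} — only s is left for (r3,c1).
row 3 has {o,p,q,s}; column 2 has {p,r,s,t} — only u is left for (r3,c2).
row 3 has {o,p,q,s,u}; column 4 has {o,p,r,u} — only t is left for (r3,c4).
row 3 has {o,p,q,s,t,u}; column 6 has {o,p,q,s,t} — only r is left for (r3,c6).
row 4 has {p,r,s,t,u}; column 3 has {p,q,r,s,t,u} — only o is left for (r4,c3).
row 4 has {o,p,r,s,t,u}; column 4 has {o,p,r,t,u} — only q is left for (r4,c4).
row 6 has {o,p,r,t}; column 2 has {p,r,s,t,u} — only q is left for (r6,c2).
row 6 has {o,p,q,r,t}; column 4 has {o,p,q,r,t,u} — only s is left for (r6,c4).
row 6 has {o,p,q,r,s,t}; column 6 has {o,p,q,r,s,t} — only u is left for (r6,c6).
row 7 has {p,r,s,t,u}; column 1 has {o,p,r,s,t,u} — only q is left for (r7,c1).
row 7 has {p,q,r,s,t,u}; column 2 has {p,q,r,s,t,u} — only o is left for (r7,c2).

p r u o s t q / t p s u o q r / s u p t q r o / r s o q t p u / u t q r p o s / o q t s r u p / q o r p u s t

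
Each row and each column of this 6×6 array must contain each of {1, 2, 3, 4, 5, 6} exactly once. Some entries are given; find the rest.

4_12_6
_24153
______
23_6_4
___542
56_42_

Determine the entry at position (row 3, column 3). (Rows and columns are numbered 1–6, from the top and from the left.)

2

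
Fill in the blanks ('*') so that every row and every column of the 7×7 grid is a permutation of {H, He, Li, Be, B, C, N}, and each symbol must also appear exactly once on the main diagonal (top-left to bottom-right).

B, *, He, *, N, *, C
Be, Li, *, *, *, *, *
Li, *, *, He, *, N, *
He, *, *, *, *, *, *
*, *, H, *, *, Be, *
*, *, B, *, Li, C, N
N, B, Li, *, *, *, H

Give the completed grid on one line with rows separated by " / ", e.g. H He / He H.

B Be He Li N H C / Be Li N H C B He / Li C Be He H N B / He H C N B Li Be / C N H B He Be Li / H He B Be Li C N / N B Li C Be He H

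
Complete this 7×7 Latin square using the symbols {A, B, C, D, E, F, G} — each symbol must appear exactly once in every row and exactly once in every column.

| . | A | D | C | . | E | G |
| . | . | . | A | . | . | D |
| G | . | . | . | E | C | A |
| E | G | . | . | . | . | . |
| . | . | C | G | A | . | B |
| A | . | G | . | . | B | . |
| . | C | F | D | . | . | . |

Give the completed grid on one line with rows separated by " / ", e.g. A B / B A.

(r3,c3) = B
(r3,c4) = F
(r4,c3) = A
(r4,c4) = B
(r6,c4) = E
(r7,c1) = B
(r7,c5) = G
(r7,c6) = A
(r7,c7) = E
(r1,c1) = F
(r1,c5) = B
(r2,c1) = C
(r2,c3) = E
(r2,c5) = F
(r2,c6) = G
(r3,c2) = D
(r5,c1) = D
(r5,c6) = F
(r6,c2) = F
(r6,c7) = C
(r2,c2) = B
(r4,c6) = D
(r4,c7) = F
(r5,c2) = E
(r6,c5) = D
(r4,c5) = C

F A D C B E G / C B E A F G D / G D B F E C A / E G A B C D F / D E C G A F B / A F G E D B C / B C F D G A E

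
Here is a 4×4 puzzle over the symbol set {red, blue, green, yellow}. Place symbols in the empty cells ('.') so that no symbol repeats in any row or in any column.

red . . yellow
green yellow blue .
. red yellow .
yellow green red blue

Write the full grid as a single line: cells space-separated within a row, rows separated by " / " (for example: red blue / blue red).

red blue green yellow / green yellow blue red / blue red yellow green / yellow green red blue

(r1,c2) = blue
(r1,c3) = green
(r2,c4) = red
(r3,c1) = blue
(r3,c4) = green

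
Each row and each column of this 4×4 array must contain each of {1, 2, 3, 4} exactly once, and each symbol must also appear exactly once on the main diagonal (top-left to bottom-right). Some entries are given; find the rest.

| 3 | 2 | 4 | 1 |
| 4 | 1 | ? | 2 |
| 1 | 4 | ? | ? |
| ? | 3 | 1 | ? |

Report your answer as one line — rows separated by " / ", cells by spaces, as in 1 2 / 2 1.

3 2 4 1 / 4 1 3 2 / 1 4 2 3 / 2 3 1 4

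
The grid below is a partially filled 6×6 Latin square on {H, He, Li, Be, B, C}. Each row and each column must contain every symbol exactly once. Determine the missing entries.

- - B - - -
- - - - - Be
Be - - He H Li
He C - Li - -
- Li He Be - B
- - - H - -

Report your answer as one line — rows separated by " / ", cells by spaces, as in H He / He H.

(r1,c4) = C
(r2,c4) = B
(r3,c2) = B
(r3,c3) = C
(r4,c6) = H
(r5,c5) = C
(r1,c6) = He
(r4,c3) = Be
(r4,c5) = B
(r5,c1) = H
(r6,c3) = Li
(r6,c6) = C
(r1,c1) = Li
(r1,c5) = Be
(r2,c1) = C
(r2,c3) = H
(r6,c1) = B
(r6,c5) = He
(r1,c2) = H
(r2,c2) = He
(r2,c5) = Li
(r6,c2) = Be

Li H B C Be He / C He H B Li Be / Be B C He H Li / He C Be Li B H / H Li He Be C B / B Be Li H He C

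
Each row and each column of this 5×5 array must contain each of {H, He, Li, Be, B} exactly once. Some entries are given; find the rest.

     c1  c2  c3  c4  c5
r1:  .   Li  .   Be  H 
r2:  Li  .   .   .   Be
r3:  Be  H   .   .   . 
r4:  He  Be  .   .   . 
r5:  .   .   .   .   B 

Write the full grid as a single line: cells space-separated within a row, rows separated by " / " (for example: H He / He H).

B Li He Be H / Li B H He Be / Be H Li B He / He Be B H Li / H He Be Li B

Cell (r1,c1): row 1 has {H,Li,Be}; column 1 has {He,Li,Be} → B.
Cell (r1,c3): row 1 has {H,Li,Be,B}; column 3 is empty so far → He.
Cell (r4,c5): row 4 has {He,Be}; column 5 has {H,Be,B} → Li.
Cell (r5,c1): row 5 has {B}; column 1 has {He,Li,Be,B} → H.
Cell (r5,c2): row 5 has {H,B}; column 2 has {H,Li,Be} → He.
Cell (r5,c4): row 5 has {H,He,B}; column 4 has {Be} → Li.
Cell (r2,c2): row 2 has {Li,Be}; column 2 has {H,He,Li,Be} → B.
Cell (r2,c3): row 2 has {Li,Be,B}; column 3 has {He} → H.
Cell (r2,c4): row 2 has {H,Li,Be,B}; column 4 has {Li,Be} → He.
Cell (r3,c4): row 3 has {H,Be}; column 4 has {He,Li,Be} → B.
Cell (r3,c5): row 3 has {H,Be,B}; column 5 has {H,Li,Be,B} → He.
Cell (r4,c3): row 4 has {He,Li,Be}; column 3 has {H,He} → B.
Cell (r4,c4): row 4 has {He,Li,Be,B}; column 4 has {He,Li,Be,B} → H.
Cell (r5,c3): row 5 has {H,He,Li,B}; column 3 has {H,He,B} → Be.
Cell (r3,c3): row 3 has {H,He,Be,B}; column 3 has {H,He,Be,B} → Li.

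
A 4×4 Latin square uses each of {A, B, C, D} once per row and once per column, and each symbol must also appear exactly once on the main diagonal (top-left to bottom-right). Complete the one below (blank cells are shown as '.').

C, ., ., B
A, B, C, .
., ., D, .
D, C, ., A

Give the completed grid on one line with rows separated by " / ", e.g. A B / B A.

C D A B / A B C D / B A D C / D C B A

(r1,c3): row 1 has {B,C}; column 3 has {C,D}, so it must be A.
(r2,c4): row 2 has {A,B,C}; column 4 has {A,B}, so it must be D.
(r3,c1): row 3 has {D}; column 1 has {A,C,D}, so it must be B.
(r3,c2): row 3 has {B,D}; column 2 has {B,C}, so it must be A.
(r3,c4): row 3 has {A,B,D}; column 4 has {A,B,D}, so it must be C.
(r4,c3): row 4 has {A,C,D}; column 3 has {A,C,D}, so it must be B.
(r1,c2): row 1 has {A,B,C}; column 2 has {A,B,C}, so it must be D.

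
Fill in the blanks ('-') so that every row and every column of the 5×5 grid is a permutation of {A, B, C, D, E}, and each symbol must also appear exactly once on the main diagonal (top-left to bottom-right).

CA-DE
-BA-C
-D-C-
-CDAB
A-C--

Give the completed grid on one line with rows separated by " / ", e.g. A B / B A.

(r1,c3) = B
(r2,c4) = E
(r3,c3) = E
(r3,c5) = A
(r4,c1) = E
(r5,c2) = E
(r5,c4) = B
(r5,c5) = D
(r2,c1) = D
(r3,c1) = B

C A B D E / D B A E C / B D E C A / E C D A B / A E C B D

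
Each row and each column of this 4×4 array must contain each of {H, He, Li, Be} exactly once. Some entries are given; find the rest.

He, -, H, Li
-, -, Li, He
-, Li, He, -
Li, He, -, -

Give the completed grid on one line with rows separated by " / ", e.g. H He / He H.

He Be H Li / Be H Li He / H Li He Be / Li He Be H

(r1,c2) = Be
(r2,c2) = H
(r4,c3) = Be
(r4,c4) = H
(r2,c1) = Be
(r3,c1) = H
(r3,c4) = Be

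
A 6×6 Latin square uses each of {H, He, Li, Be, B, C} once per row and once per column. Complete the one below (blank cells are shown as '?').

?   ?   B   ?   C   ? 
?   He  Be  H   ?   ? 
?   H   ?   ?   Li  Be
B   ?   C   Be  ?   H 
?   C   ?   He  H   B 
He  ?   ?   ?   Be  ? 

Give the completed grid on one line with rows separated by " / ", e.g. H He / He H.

H Be B Li C He / Li He Be H B C / C H He B Li Be / B Li C Be He H / Be C Li He H B / He B H C Be Li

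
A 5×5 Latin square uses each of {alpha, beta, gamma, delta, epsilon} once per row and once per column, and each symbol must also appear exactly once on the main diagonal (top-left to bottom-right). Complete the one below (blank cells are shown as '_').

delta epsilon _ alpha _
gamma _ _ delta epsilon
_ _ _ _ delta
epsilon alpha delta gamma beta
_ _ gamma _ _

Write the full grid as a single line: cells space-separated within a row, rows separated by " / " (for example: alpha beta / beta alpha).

(r1,c3) = beta
(r1,c5) = gamma
(r2,c2) = beta
(r2,c3) = alpha
(r3,c2) = gamma
(r3,c3) = epsilon
(r3,c4) = beta
(r5,c2) = delta
(r5,c4) = epsilon
(r5,c5) = alpha
(r3,c1) = alpha
(r5,c1) = beta

delta epsilon beta alpha gamma / gamma beta alpha delta epsilon / alpha gamma epsilon beta delta / epsilon alpha delta gamma beta / beta delta gamma epsilon alpha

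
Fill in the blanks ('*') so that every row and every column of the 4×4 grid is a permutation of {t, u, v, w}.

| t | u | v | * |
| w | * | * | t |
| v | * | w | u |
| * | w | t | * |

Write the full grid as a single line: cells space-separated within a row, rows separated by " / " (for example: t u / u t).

t u v w / w v u t / v t w u / u w t v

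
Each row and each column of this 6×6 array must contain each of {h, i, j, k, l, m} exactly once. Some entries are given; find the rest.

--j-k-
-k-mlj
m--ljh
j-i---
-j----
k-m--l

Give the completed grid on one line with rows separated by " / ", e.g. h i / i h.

l m j h k i / i k h m l j / m i k l j h / j l i k h m / h j l i m k / k h m j i l

(r2,c3) = h
(r3,c2) = i
(r3,c3) = k
(r5,c3) = l
(r6,c2) = h
(r6,c5) = i
(r2,c1) = i
(r5,c1) = h
(r5,c5) = m
(r6,c4) = j
(r1,c1) = l
(r1,c2) = m
(r1,c6) = i
(r4,c2) = l
(r4,c5) = h
(r5,c6) = k
(r1,c4) = h
(r4,c4) = k
(r4,c6) = m
(r5,c4) = i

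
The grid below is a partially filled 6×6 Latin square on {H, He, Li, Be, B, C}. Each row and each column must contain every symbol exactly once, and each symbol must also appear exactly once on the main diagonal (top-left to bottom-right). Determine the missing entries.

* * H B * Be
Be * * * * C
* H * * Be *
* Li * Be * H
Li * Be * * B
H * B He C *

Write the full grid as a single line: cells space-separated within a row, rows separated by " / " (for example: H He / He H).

He C H B Li Be / Be B Li H He C / B H C Li Be He / C Li He Be B H / Li He Be C H B / H Be B He C Li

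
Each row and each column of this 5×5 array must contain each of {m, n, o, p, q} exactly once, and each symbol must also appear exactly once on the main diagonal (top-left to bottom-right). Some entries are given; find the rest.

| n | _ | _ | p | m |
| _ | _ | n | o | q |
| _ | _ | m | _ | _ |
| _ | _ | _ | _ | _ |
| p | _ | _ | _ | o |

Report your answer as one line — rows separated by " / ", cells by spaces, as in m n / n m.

(r2,c1) = m
(r2,c2) = p
(r4,c4) = q
(r5,c3) = q
(r1,c3) = o
(r3,c4) = n
(r3,c5) = p
(r4,c1) = o
(r4,c3) = p
(r4,c5) = n
(r5,c4) = m
(r1,c2) = q
(r3,c1) = q
(r3,c2) = o
(r4,c2) = m
(r5,c2) = n

n q o p m / m p n o q / q o m n p / o m p q n / p n q m o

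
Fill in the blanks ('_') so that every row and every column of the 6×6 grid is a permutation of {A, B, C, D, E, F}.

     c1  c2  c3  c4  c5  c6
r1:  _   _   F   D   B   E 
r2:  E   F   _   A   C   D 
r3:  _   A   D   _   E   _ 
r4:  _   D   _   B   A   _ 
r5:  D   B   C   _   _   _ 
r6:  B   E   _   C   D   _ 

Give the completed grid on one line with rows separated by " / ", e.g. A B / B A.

A C F D B E / E F B A C D / C A D F E B / F D E B A C / D B C E F A / B E A C D F

(r1,c2) = C
(r2,c3) = B
(r3,c4) = F
(r4,c3) = E
(r5,c4) = E
(r5,c5) = F
(r5,c6) = A
(r6,c3) = A
(r6,c6) = F
(r1,c1) = A
(r3,c1) = C
(r3,c6) = B
(r4,c1) = F
(r4,c6) = C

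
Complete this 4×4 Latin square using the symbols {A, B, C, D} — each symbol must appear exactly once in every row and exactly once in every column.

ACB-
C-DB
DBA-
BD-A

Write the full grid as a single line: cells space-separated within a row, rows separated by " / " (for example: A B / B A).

A C B D / C A D B / D B A C / B D C A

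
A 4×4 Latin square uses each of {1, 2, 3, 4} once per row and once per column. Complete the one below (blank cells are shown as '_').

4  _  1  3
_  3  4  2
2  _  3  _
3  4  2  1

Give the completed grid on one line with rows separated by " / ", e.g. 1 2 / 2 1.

4 2 1 3 / 1 3 4 2 / 2 1 3 4 / 3 4 2 1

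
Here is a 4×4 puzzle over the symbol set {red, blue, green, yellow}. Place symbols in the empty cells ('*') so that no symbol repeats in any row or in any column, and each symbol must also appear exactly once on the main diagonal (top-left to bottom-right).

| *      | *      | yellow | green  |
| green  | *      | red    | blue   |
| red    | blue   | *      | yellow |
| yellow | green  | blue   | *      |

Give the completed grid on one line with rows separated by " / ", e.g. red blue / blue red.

blue red yellow green / green yellow red blue / red blue green yellow / yellow green blue red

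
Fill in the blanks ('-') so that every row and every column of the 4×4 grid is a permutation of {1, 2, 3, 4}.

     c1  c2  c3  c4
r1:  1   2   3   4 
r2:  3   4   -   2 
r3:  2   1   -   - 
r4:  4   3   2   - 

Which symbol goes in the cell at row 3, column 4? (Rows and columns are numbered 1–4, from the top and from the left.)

3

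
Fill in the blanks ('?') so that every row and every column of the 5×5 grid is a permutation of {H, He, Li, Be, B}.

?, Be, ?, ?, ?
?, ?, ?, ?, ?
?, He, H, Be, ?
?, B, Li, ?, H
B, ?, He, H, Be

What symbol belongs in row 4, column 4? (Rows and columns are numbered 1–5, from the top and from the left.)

(r1,c3) = B
(r2,c3) = Be
(r3,c1) = Li
(r3,c5) = B
(r4,c4) = He

He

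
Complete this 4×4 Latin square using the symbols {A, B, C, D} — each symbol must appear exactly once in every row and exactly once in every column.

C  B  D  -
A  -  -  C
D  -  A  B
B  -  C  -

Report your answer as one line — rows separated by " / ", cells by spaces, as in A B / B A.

C B D A / A D B C / D C A B / B A C D

(r1,c4): row 1 has {B,C,D}; column 4 has {B,C}, so it must be A.
(r2,c2): row 2 has {A,C}; column 2 has {B}, so it must be D.
(r2,c3): row 2 has {A,C,D}; column 3 has {A,C,D}, so it must be B.
(r3,c2): row 3 has {A,B,D}; column 2 has {B,D}, so it must be C.
(r4,c2): row 4 has {B,C}; column 2 has {B,C,D}, so it must be A.
(r4,c4): row 4 has {A,B,C}; column 4 has {A,B,C}, so it must be D.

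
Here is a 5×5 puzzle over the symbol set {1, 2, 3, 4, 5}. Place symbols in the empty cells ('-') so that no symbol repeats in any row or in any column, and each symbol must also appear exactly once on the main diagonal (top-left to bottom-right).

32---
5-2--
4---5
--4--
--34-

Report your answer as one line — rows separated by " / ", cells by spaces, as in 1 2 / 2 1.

row 3 has {4,5}; column 3 has {2,3,4}; the diagonal has {3} — only 1 is left for (r3,c3).
row 5 has {3,4}; column 5 has {5}; the diagonal has {1,3} — only 2 is left for (r5,c5).
row 1 has {2,3}; column 3 has {1,2,3,4} — only 5 is left for (r1,c3).
row 1 has {2,3,5}; column 4 has {4} — only 1 is left for (r1,c4).
row 1 has {1,2,3,5}; column 5 has {2,5} — only 4 is left for (r1,c5).
row 2 has {2,5}; column 2 has {2}; the diagonal has {1,2,3} — only 4 is left for (r2,c2).
row 2 has {2,4,5}; column 4 has {1,4} — only 3 is left for (r2,c4).
row 2 has {2,3,4,5}; column 5 has {2,4,5} — only 1 is left for (r2,c5).
row 3 has {1,4,5}; column 2 has {2,4} — only 3 is left for (r3,c2).
row 3 has {1,3,4,5}; column 4 has {1,3,4} — only 2 is left for (r3,c4).
row 4 has {4}; column 4 has {1,2,3,4}; the diagonal has {1,2,3,4} — only 5 is left for (r4,c4).
row 4 has {4,5}; column 5 has {1,2,4,5} — only 3 is left for (r4,c5).
row 5 has {2,3,4}; column 1 has {3,4,5} — only 1 is left for (r5,c1).
row 5 has {1,2,3,4}; column 2 has {2,3,4} — only 5 is left for (r5,c2).
row 4 has {3,4,5}; column 1 has {1,3,4,5} — only 2 is left for (r4,c1).
row 4 has {2,3,4,5}; column 2 has {2,3,4,5} — only 1 is left for (r4,c2).

3 2 5 1 4 / 5 4 2 3 1 / 4 3 1 2 5 / 2 1 4 5 3 / 1 5 3 4 2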